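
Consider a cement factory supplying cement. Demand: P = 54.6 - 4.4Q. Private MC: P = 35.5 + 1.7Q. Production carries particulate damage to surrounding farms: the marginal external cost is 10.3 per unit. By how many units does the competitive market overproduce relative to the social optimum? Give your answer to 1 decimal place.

1.7 units

Market equilibrium (private): 35.5 + 1.7Q = 54.6 - 4.4Q → Q_m = 3.1311.
Social marginal cost = private MC + MEC = 45.8 + 1.7Q.
Set SMC = demand: 45.8 + 1.7Q = 54.6 - 4.4Q → Q* = 1.4426.
Gap = |3.1311 − 1.4426| = 1.6885.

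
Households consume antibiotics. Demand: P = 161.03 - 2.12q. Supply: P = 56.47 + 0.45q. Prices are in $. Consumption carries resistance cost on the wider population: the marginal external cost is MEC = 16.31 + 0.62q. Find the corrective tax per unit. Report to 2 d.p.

tax = $33.46 per unit

Social marginal benefit = demand − MEC = 144.72 - 2.74q.
Set SMB = MC: 144.72 - 2.74q = 56.47 + 0.45q → q* = 27.6646.
The Pigouvian tax equals MEC at q*: 16.31 + 0.62×27.6646 = 33.4621.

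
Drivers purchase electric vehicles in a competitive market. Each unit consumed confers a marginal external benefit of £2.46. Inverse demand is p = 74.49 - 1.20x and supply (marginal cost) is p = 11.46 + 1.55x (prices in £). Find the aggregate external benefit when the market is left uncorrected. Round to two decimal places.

Market equilibrium (private): 11.46 + 1.55x = 74.49 - 1.20x → x_m = 22.9200.
Total external benefit = MEB × x_m = 2.46 × 22.9200 = 56.3832.

£56.38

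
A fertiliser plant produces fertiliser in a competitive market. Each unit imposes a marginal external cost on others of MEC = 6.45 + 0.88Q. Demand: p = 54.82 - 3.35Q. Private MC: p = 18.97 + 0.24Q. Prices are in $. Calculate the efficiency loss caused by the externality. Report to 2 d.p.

DWL = $25.97

Market equilibrium (private): 18.97 + 0.24Q = 54.82 - 3.35Q → Q_m = 9.9861.
Social marginal cost = private MC + MEC = 25.42 + 1.12Q.
Set SMC = demand: 25.42 + 1.12Q = 54.82 - 3.35Q → Q* = 6.5772.
The loss is the area between SMC and demand from Q* to Q_m; with linear curves that's a triangle of height MEC(Q_m).
DWL = ½ × 3.4089 × 15.2377 = 25.9719.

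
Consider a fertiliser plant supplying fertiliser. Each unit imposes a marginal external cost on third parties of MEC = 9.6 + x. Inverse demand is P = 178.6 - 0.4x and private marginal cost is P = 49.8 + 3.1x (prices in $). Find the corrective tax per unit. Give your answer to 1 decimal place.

tax = $36.1 per unit

Social marginal cost = private MC + MEC = 59.4 + 4.1x.
Set SMC = demand: 59.4 + 4.1x = 178.6 - 0.4x → x* = 26.4889.
The Pigouvian tax equals MEC at x*: 9.6 + 1.0×26.4889 = 36.0889.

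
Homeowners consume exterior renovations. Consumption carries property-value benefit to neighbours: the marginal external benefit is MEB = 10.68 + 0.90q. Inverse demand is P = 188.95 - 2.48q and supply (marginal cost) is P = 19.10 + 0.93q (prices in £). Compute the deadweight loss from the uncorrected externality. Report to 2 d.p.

DWL = £613.78

Market equilibrium (private): 19.10 + 0.93q = 188.95 - 2.48q → q_m = 49.8094.
Social marginal benefit = demand + MEB = 199.63 - 1.58q.
Set SMB = MC: 199.63 - 1.58q = 19.10 + 0.93q → q* = 71.9243.
Height of the DWL triangle at q_m is SMB(q_m) − MC(q_m) = MEB(q_m) = 55.5084.
DWL = ½ × 22.1149 × 55.5084 = 613.7814.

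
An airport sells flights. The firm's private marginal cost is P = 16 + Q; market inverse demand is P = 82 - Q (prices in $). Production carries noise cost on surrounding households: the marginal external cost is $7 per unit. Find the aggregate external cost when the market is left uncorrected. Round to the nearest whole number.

Market equilibrium (private): 16 + Q = 82 - Q → Q_m = 33.0000.
Total external cost = MEC × Q_m = 7 × 33.0000 = 231.0000.

$231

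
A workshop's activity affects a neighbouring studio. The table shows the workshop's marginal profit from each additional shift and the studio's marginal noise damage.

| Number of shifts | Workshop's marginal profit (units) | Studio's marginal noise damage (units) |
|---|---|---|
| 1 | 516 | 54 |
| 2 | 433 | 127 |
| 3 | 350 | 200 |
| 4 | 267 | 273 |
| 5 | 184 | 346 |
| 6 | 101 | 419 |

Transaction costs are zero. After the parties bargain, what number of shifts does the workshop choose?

3

Bargaining reaches the level where marginal profit last exceeds marginal noise damage.
That holds through level 3 (350 ≥ 200) but not at 4 (267 < 273).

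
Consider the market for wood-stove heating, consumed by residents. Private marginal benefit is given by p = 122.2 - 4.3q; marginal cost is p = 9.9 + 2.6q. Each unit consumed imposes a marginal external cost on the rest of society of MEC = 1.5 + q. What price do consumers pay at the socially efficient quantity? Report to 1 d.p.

P = 61.9

Social marginal benefit = demand − MEC = 120.7 - 5.3q.
Set SMB = MC: 120.7 - 5.3q = 9.9 + 2.6q → q* = 14.0253.
Consumer price on the demand curve at q*: 122.2 − 4.3×14.0253 = 61.8912.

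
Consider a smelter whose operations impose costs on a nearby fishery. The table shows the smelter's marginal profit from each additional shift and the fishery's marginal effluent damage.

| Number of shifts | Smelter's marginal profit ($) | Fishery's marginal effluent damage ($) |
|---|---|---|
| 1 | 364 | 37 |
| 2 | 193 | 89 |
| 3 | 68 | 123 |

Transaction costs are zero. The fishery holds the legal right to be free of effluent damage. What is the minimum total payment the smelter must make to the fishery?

Efficient level: marginal profit ≥ marginal effluent damage through level 2, so k* = 2.
With the fishery holding the right, the smelter must at least compensate total damage at k*: 37 + 89 = 126.

$126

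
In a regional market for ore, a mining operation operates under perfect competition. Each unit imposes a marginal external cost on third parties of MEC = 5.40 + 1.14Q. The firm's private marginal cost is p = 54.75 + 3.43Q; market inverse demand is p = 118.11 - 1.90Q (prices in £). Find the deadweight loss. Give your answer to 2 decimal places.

DWL = £27.76

Market equilibrium (private): 54.75 + 3.43Q = 118.11 - 1.90Q → Q_m = 11.8874.
Social marginal cost = private MC + MEC = 60.15 + 4.57Q.
Set SMC = demand: 60.15 + 4.57Q = 118.11 - 1.90Q → Q* = 8.9583.
Between Q* and Q_m the wedge SMC − demand runs linearly from 0 to MEC(Q_m), so the loss is a triangle.
DWL = ½ × 2.9291 × 18.9517 = 27.7557.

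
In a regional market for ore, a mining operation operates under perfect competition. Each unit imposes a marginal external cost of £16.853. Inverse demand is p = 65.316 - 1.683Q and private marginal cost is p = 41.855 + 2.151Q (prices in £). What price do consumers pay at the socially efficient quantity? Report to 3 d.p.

P = £62.415

Social marginal cost = private MC + MEC = 58.708 + 2.151Q.
Set SMC = demand: 58.708 + 2.151Q = 65.316 - 1.683Q → Q* = 1.7235.
Consumer price on the demand curve at Q*: 65.316 − 1.683×1.7235 = 62.4153.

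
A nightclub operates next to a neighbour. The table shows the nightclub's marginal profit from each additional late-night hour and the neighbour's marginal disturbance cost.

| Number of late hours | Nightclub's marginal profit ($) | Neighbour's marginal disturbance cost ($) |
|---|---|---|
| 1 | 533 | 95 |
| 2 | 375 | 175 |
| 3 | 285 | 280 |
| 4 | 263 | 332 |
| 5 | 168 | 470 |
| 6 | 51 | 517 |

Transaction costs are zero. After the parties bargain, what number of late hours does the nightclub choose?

3

Bargaining reaches the level where marginal profit last exceeds marginal disturbance cost.
That holds through level 3 (285 ≥ 280) but not at 4 (263 < 332).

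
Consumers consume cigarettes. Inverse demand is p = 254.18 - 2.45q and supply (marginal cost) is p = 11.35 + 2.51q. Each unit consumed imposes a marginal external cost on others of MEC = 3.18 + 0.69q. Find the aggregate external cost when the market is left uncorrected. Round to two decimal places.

982.60

Market equilibrium (private): 11.35 + 2.51q = 254.18 - 2.45q → q_m = 48.9577.
Total external cost = ∫₀^{q_m} (3.18 + 0.69q) dq = 3.18×48.9577 + ½×0.69×48.9577² = 982.6009.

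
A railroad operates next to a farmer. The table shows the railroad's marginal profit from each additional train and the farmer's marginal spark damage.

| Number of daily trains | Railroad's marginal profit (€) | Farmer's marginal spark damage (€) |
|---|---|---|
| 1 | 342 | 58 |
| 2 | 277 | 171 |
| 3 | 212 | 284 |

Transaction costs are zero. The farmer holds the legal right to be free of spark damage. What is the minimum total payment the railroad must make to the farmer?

€229

Efficient level: marginal profit ≥ marginal spark damage through level 2, so k* = 2.
With the farmer holding the right, the railroad must at least compensate total damage at k*: 58 + 171 = 229.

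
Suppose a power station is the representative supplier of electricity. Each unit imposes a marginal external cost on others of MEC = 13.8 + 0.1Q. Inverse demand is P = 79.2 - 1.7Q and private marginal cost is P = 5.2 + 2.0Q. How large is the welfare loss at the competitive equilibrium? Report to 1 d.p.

DWL = 32.8

Market equilibrium (private): 5.2 + 2.0Q = 79.2 - 1.7Q → Q_m = 20.0000.
Social marginal cost = private MC + MEC = 19.0 + 2.1Q.
Set SMC = demand: 19.0 + 2.1Q = 79.2 - 1.7Q → Q* = 15.8421.
Height of the DWL triangle at Q_m is SMC(Q_m) − demand(Q_m) = MEC(Q_m) = 15.8000.
DWL = ½ × 4.1579 × 15.8000 = 32.8474.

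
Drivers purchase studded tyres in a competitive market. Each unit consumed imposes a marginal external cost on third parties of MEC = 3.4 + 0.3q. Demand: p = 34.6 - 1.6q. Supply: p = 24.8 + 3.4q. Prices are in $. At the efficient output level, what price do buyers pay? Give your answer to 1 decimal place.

P = $32.7

Social marginal benefit = demand − MEC = 31.2 - 1.9q.
Set SMB = MC: 31.2 - 1.9q = 24.8 + 3.4q → q* = 1.2075.
Consumer price on the demand curve at q*: 34.6 − 1.6×1.2075 = 32.6680.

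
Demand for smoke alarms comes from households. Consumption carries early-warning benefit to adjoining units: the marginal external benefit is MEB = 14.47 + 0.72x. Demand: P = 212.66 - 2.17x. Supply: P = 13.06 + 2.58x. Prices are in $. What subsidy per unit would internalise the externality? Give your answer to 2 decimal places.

subsidy = $52.72 per unit

Social marginal benefit = demand + MEB = 227.13 - 1.45x.
Set SMB = MC: 227.13 - 1.45x = 13.06 + 2.58x → x* = 53.1191.
The Pigouvian subsidy equals MEB at x*: 14.47 + 0.72×53.1191 = 52.7158.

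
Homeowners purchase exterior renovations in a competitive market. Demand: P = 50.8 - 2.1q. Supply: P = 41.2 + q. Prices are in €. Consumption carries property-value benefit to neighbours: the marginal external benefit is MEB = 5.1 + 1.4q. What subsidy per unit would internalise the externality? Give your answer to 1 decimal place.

Social marginal benefit = demand + MEB = 55.9 - 0.7q.
Set SMB = MC: 55.9 - 0.7q = 41.2 + q → q* = 8.6471.
The Pigouvian subsidy equals MEB at q*: 5.1 + 1.4×8.6471 = 17.2059.

subsidy = €17.2 per unit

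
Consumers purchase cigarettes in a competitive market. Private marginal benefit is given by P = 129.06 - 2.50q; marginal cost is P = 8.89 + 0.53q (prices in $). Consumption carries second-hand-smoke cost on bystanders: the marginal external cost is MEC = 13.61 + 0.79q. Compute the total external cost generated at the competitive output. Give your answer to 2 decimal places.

Market equilibrium (private): 8.89 + 0.53q = 129.06 - 2.50q → q_m = 39.6601.
Total external cost = ∫₀^{q_m} (13.61 + 0.79q) dq = 13.61×39.6601 + ½×0.79×39.6601² = 1161.0788.

$1161.08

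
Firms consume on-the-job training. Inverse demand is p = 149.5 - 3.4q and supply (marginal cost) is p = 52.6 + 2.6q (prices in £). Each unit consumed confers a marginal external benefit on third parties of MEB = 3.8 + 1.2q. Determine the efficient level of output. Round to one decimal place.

q* = 21.0

Social marginal benefit = demand + MEB = 153.3 - 2.2q.
Set SMB = MC: 153.3 - 2.2q = 52.6 + 2.6q → q* = 20.9792.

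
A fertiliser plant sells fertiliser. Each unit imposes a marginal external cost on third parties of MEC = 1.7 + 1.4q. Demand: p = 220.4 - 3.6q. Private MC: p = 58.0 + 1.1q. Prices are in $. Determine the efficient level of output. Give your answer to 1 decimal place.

Social marginal cost = private MC + MEC = 59.7 + 2.5q.
Set SMC = demand: 59.7 + 2.5q = 220.4 - 3.6q → q* = 26.3443.

q* = 26.3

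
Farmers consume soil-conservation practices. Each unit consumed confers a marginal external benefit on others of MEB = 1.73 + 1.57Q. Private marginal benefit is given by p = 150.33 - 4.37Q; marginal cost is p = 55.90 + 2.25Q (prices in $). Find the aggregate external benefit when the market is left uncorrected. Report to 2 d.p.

Market equilibrium (private): 55.90 + 2.25Q = 150.33 - 4.37Q → Q_m = 14.2644.
Total external benefit = ∫₀^{Q_m} (1.73 + 1.57Q) dQ = 1.73×14.2644 + ½×1.57×14.2644² = 184.4038.

$184.40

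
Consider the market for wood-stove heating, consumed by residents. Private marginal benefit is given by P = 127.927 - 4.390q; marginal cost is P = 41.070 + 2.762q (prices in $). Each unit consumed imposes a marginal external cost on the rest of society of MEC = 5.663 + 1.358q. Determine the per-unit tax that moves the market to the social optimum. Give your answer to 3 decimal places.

Social marginal benefit = demand − MEC = 122.264 - 5.748q.
Set SMB = MC: 122.264 - 5.748q = 41.070 + 2.762q → q* = 9.5410.
The Pigouvian tax equals MEC at q*: 5.663 + 1.358×9.5410 = 18.6197.

tax = $18.620 per unit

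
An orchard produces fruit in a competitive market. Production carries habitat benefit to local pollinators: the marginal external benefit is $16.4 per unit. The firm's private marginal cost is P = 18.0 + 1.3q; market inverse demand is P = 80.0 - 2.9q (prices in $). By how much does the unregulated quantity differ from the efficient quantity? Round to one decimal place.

Market equilibrium (private): 18.0 + 1.3q = 80.0 - 2.9q → q_m = 14.7619.
Social marginal cost = private MC − MEB = 1.6 + 1.3q.
Set SMC = demand: 1.6 + 1.3q = 80.0 - 2.9q → q* = 18.6667.
Gap = |14.7619 − 18.6667| = 3.9048.

3.9 units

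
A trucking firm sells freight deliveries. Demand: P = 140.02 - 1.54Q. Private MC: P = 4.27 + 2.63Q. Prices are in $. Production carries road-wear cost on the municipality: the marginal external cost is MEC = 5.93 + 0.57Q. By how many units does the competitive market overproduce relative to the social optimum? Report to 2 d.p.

5.17 units

Market equilibrium (private): 4.27 + 2.63Q = 140.02 - 1.54Q → Q_m = 32.5540.
Social marginal cost = private MC + MEC = 10.20 + 3.20Q.
Set SMC = demand: 10.20 + 3.20Q = 140.02 - 1.54Q → Q* = 27.3882.
Gap = |32.5540 − 27.3882| = 5.1658.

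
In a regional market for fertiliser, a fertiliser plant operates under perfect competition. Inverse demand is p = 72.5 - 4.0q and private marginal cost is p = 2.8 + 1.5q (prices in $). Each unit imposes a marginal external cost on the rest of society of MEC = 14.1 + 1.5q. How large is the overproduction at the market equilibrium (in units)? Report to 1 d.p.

Market equilibrium (private): 2.8 + 1.5q = 72.5 - 4.0q → q_m = 12.6727.
Social marginal cost = private MC + MEC = 16.9 + 3.0q.
Set SMC = demand: 16.9 + 3.0q = 72.5 - 4.0q → q* = 7.9429.
Gap = |12.6727 − 7.9429| = 4.7298.

4.7 units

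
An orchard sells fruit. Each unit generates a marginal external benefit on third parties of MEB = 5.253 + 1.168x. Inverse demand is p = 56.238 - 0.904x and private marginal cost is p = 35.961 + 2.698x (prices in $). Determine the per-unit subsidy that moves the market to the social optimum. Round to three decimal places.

Social marginal cost = private MC − MEB = 30.708 + 1.530x.
Set SMC = demand: 30.708 + 1.530x = 56.238 - 0.904x → x* = 10.4889.
The Pigouvian subsidy equals MEB at x*: 5.253 + 1.168×10.4889 = 17.5040.

subsidy = $17.504 per unit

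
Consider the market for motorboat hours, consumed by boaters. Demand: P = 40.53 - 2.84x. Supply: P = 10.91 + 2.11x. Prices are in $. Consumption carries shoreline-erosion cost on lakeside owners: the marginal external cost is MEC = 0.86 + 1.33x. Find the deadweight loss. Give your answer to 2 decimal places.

Market equilibrium (private): 10.91 + 2.11x = 40.53 - 2.84x → x_m = 5.9838.
Social marginal benefit = demand − MEC = 39.67 - 4.17x.
Set SMB = MC: 39.67 - 4.17x = 10.91 + 2.11x → x* = 4.5796.
The welfare-loss triangle has base |x_m − x*| and height MEC(x_m) (the vertical gap between SMB and MC is zero at x* and MEC at x_m).
DWL = ½ × 1.4042 × 8.8185 = 6.1915.

DWL = $6.19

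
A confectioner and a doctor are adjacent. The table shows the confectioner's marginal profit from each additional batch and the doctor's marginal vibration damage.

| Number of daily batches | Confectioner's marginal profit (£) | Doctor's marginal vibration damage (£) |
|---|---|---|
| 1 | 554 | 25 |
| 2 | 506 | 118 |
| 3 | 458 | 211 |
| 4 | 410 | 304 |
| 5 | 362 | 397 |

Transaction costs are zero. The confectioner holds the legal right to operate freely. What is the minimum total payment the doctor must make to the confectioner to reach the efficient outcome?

£362

Left alone the confectioner would choose level 5 (marginal profit stays positive).
Efficient level: k* = 4 (marginal profit ≥ marginal vibration damage through 4).
The doctor must at least cover the confectioner's forgone profit from cutting 5→4: 362 = 362.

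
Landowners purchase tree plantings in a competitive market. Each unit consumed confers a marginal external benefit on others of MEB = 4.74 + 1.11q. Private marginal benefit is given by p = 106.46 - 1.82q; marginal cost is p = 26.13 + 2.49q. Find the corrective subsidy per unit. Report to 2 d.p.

subsidy = 34.25 per unit

Social marginal benefit = demand + MEB = 111.20 - 0.71q.
Set SMB = MC: 111.20 - 0.71q = 26.13 + 2.49q → q* = 26.5844.
The Pigouvian subsidy equals MEB at q*: 4.74 + 1.11×26.5844 = 34.2487.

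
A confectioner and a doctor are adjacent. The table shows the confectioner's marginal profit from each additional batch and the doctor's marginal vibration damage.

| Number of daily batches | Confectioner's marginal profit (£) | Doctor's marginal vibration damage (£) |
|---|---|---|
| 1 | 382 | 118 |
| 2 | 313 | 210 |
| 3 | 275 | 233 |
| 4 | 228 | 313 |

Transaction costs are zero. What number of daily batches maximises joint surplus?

3

Bargaining reaches the level where marginal profit last exceeds marginal vibration damage.
That holds through level 3 (275 ≥ 233) but not at 4 (228 < 313).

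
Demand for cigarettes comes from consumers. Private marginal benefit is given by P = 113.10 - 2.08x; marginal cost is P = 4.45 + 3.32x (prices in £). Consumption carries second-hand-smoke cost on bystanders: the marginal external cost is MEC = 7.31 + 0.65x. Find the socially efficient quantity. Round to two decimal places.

x* = 16.75

Social marginal benefit = demand − MEC = 105.79 - 2.73x.
Set SMB = MC: 105.79 - 2.73x = 4.45 + 3.32x → x* = 16.7504.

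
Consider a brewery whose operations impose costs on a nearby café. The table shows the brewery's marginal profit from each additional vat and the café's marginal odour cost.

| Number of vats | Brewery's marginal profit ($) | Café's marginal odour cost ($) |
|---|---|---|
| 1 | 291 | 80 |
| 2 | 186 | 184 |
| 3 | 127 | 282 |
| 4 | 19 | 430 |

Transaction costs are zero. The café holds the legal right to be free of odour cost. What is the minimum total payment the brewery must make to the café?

$264

Efficient level: marginal profit ≥ marginal odour cost through level 2, so k* = 2.
With the café holding the right, the brewery must at least compensate total damage at k*: 80 + 184 = 264.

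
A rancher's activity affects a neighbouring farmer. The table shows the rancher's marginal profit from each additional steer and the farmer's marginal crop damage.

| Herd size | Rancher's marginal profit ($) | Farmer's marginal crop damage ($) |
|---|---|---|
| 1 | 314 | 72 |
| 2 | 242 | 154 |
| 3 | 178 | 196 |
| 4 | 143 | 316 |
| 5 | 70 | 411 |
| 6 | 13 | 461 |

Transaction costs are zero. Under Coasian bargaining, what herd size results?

Bargaining reaches the level where marginal profit last exceeds marginal crop damage.
That holds through level 2 (242 ≥ 154) but not at 3 (178 < 196).

2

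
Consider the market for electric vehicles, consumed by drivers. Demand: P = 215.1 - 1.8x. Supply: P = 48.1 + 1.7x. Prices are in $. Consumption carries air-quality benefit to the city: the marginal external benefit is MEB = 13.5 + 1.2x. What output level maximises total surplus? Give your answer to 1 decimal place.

x* = 78.5

Social marginal benefit = demand + MEB = 228.6 - 0.6x.
Set SMB = MC: 228.6 - 0.6x = 48.1 + 1.7x → x* = 78.4783.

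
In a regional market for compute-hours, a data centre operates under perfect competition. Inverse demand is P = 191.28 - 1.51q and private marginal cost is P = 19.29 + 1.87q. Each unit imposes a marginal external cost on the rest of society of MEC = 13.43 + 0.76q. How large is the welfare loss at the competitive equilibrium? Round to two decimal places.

DWL = 327.86

Market equilibrium (private): 19.29 + 1.87q = 191.28 - 1.51q → q_m = 50.8846.
Social marginal cost = private MC + MEC = 32.72 + 2.63q.
Set SMC = demand: 32.72 + 2.63q = 191.28 - 1.51q → q* = 38.2995.
Between q* and q_m the wedge SMC − demand runs linearly from 0 to MEC(q_m), so the loss is a triangle.
DWL = ½ × 12.5851 × 52.1023 = 327.8563.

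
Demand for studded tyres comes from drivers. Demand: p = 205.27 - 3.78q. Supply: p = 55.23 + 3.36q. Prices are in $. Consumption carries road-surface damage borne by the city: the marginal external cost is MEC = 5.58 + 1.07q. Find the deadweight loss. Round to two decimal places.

DWL = $47.97

Market equilibrium (private): 55.23 + 3.36q = 205.27 - 3.78q → q_m = 21.0140.
Social marginal benefit = demand − MEC = 199.69 - 4.85q.
Set SMB = MC: 199.69 - 4.85q = 55.23 + 3.36q → q* = 17.5956.
The loss is the area between SMB and MC from q* to q_m; with linear curves that's a triangle of height MEC(q_m).
DWL = ½ × 3.4184 × 28.0650 = 47.9687.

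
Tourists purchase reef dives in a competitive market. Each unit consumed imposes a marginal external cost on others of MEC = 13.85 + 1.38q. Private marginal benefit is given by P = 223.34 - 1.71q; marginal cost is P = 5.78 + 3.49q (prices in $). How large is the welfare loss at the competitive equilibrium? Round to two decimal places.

DWL = $389.42

Market equilibrium (private): 5.78 + 3.49q = 223.34 - 1.71q → q_m = 41.8385.
Social marginal benefit = demand − MEC = 209.49 - 3.09q.
Set SMB = MC: 209.49 - 3.09q = 5.78 + 3.49q → q* = 30.9590.
Between q* and q_m the wedge MC − SMB runs linearly from 0 to MEC(q_m), so the loss is a triangle.
DWL = ½ × 10.8795 × 71.5871 = 389.4159.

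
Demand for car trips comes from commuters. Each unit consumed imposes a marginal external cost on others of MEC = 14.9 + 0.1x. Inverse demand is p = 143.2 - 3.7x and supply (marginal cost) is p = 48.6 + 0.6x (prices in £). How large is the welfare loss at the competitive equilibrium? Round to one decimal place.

DWL = £33.2

Market equilibrium (private): 48.6 + 0.6x = 143.2 - 3.7x → x_m = 22.0000.
Social marginal benefit = demand − MEC = 128.3 - 3.8x.
Set SMB = MC: 128.3 - 3.8x = 48.6 + 0.6x → x* = 18.1136.
Between x* and x_m the wedge MC − SMB runs linearly from 0 to MEC(x_m), so the loss is a triangle.
DWL = ½ × 3.8864 × 17.1000 = 33.2287.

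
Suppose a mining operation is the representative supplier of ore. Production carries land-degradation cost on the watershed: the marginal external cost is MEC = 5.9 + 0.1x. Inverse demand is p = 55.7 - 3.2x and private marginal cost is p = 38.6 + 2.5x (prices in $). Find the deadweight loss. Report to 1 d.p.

DWL = $3.3

Market equilibrium (private): 38.6 + 2.5x = 55.7 - 3.2x → x_m = 3.0000.
Social marginal cost = private MC + MEC = 44.5 + 2.6x.
Set SMC = demand: 44.5 + 2.6x = 55.7 - 3.2x → x* = 1.9310.
Between x* and x_m the wedge SMC − demand runs linearly from 0 to MEC(x_m), so the loss is a triangle.
DWL = ½ × 1.0690 × 6.2000 = 3.3139.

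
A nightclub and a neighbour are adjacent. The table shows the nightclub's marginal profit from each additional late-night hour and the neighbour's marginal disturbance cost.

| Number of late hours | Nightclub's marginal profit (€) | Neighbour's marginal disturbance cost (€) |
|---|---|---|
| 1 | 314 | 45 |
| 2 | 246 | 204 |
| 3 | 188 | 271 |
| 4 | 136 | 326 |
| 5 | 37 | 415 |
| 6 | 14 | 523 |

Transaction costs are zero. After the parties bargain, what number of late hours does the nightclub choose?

2

Bargaining reaches the level where marginal profit last exceeds marginal disturbance cost.
That holds through level 2 (246 ≥ 204) but not at 3 (188 < 271).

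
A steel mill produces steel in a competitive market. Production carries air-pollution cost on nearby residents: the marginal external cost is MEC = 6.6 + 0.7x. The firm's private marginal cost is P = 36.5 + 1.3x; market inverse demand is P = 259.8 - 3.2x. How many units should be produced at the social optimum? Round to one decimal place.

x* = 41.7

Social marginal cost = private MC + MEC = 43.1 + 2.0x.
Set SMC = demand: 43.1 + 2.0x = 259.8 - 3.2x → x* = 41.6731.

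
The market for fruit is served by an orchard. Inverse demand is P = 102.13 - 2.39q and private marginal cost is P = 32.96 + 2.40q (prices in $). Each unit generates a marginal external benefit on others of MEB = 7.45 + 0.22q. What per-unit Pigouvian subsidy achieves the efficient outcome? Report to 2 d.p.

Social marginal cost = private MC − MEB = 25.51 + 2.18q.
Set SMC = demand: 25.51 + 2.18q = 102.13 - 2.39q → q* = 16.7659.
The Pigouvian subsidy equals MEB at q*: 7.45 + 0.22×16.7659 = 11.1385.

subsidy = $11.14 per unit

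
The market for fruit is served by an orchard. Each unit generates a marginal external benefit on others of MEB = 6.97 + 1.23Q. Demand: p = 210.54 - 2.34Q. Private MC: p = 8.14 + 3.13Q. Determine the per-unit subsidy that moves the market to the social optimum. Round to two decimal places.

subsidy = 67.71 per unit

Social marginal cost = private MC − MEB = 1.17 + 1.90Q.
Set SMC = demand: 1.17 + 1.90Q = 210.54 - 2.34Q → Q* = 49.3797.
The Pigouvian subsidy equals MEB at Q*: 6.97 + 1.23×49.3797 = 67.7070.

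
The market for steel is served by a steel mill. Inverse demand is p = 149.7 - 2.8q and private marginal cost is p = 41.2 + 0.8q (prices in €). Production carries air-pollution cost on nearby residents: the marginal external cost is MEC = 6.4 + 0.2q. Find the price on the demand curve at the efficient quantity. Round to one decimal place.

P = €74.5

Social marginal cost = private MC + MEC = 47.6 + q.
Set SMC = demand: 47.6 + q = 149.7 - 2.8q → q* = 26.8684.
Consumer price on the demand curve at q*: 149.7 − 2.8×26.8684 = 74.4685.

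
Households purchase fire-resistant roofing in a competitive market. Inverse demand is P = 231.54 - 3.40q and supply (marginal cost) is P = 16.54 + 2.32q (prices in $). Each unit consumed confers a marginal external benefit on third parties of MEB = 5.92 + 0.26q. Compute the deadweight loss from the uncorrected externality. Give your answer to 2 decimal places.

Market equilibrium (private): 16.54 + 2.32q = 231.54 - 3.40q → q_m = 37.5874.
Social marginal benefit = demand + MEB = 237.46 - 3.14q.
Set SMB = MC: 237.46 - 3.14q = 16.54 + 2.32q → q* = 40.4615.
Height of the DWL triangle at q_m is SMB(q_m) − MC(q_m) = MEB(q_m) = 15.6927.
DWL = ½ × 2.8741 × 15.6927 = 22.5512.

DWL = $22.55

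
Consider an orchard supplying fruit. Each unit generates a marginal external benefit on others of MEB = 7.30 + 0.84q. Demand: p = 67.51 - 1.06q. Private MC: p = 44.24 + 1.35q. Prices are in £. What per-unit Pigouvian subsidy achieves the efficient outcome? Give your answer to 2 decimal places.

subsidy = £23.66 per unit

Social marginal cost = private MC − MEB = 36.94 + 0.51q.
Set SMC = demand: 36.94 + 0.51q = 67.51 - 1.06q → q* = 19.4713.
The Pigouvian subsidy equals MEB at q*: 7.30 + 0.84×19.4713 = 23.6559.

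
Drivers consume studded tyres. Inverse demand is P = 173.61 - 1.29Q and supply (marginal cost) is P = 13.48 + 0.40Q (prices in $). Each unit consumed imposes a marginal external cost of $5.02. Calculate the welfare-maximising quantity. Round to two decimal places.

Q* = 91.78

Social marginal benefit = demand − MEC = 168.59 - 1.29Q.
Set SMB = MC: 168.59 - 1.29Q = 13.48 + 0.40Q → Q* = 91.7811.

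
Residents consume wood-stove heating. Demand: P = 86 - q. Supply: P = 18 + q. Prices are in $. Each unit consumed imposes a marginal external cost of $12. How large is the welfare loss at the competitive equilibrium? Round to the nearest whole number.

DWL = $36

Market equilibrium (private): 18 + q = 86 - q → q_m = 34.0000.
Social marginal benefit = demand − MEC = 74 - q.
Set SMB = MC: 74 - q = 18 + q → q* = 28.0000.
Between q* and q_m the wedge MC − SMB runs linearly from 0 to MEC(q_m), so the loss is a triangle.
DWL = ½ × 6.0000 × 12.0000 = 36.0000.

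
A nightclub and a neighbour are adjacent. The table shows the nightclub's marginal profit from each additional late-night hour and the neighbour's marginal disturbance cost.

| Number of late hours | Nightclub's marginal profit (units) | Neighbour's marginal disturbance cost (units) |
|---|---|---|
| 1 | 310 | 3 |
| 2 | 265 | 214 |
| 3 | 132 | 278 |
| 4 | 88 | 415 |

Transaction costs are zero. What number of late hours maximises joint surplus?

Bargaining reaches the level where marginal profit last exceeds marginal disturbance cost.
That holds through level 2 (265 ≥ 214) but not at 3 (132 < 278).

2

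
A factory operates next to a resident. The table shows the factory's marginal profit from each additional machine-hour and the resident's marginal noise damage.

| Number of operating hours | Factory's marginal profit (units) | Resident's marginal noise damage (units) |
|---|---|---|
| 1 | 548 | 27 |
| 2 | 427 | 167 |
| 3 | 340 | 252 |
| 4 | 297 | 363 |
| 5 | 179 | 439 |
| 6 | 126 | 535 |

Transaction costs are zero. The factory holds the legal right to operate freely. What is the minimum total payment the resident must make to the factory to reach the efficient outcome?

602

Left alone the factory would choose level 6 (marginal profit stays positive).
Efficient level: k* = 3 (marginal profit ≥ marginal noise damage through 3).
The resident must at least cover the factory's forgone profit from cutting 6→3: 297 + 179 + 126 = 602.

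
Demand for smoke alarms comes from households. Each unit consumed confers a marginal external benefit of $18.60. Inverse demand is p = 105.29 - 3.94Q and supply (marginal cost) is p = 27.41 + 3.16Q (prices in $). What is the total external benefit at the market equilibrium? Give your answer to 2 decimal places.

$204.02

Market equilibrium (private): 27.41 + 3.16Q = 105.29 - 3.94Q → Q_m = 10.9690.
Total external benefit = MEB × Q_m = 18.60 × 10.9690 = 204.0234.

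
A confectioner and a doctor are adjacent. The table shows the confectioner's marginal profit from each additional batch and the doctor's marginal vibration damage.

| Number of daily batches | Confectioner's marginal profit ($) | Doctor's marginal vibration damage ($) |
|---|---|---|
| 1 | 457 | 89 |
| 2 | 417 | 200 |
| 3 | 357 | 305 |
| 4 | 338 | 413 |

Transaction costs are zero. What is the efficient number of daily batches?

Bargaining reaches the level where marginal profit last exceeds marginal vibration damage.
That holds through level 3 (357 ≥ 305) but not at 4 (338 < 413).

3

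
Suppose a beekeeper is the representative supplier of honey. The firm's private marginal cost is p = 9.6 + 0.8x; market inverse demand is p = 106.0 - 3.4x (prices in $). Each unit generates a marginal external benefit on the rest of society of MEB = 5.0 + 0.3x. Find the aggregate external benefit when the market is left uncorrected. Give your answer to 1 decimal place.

$193.8

Market equilibrium (private): 9.6 + 0.8x = 106.0 - 3.4x → x_m = 22.9524.
Total external benefit = ∫₀^{x_m} (5.0 + 0.3x) dx = 5.0×22.9524 + ½×0.3×22.9524² = 193.7839.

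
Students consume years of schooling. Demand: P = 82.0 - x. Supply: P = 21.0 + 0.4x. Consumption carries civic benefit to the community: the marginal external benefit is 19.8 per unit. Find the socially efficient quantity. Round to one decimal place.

Social marginal benefit = demand + MEB = 101.8 - x.
Set SMB = MC: 101.8 - x = 21.0 + 0.4x → x* = 57.7143.

x* = 57.7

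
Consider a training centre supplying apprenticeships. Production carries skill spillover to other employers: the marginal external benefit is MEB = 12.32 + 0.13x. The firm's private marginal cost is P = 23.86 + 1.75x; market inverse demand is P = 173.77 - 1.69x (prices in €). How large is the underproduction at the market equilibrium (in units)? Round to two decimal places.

Market equilibrium (private): 23.86 + 1.75x = 173.77 - 1.69x → x_m = 43.5785.
Social marginal cost = private MC − MEB = 11.54 + 1.62x.
Set SMC = demand: 11.54 + 1.62x = 173.77 - 1.69x → x* = 49.0121.
Gap = |43.5785 − 49.0121| = 5.4336.

5.43 units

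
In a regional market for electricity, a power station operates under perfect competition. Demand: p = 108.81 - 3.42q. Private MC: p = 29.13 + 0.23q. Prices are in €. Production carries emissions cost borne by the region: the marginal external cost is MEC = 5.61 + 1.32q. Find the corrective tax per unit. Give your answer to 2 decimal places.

tax = €25.28 per unit

Social marginal cost = private MC + MEC = 34.74 + 1.55q.
Set SMC = demand: 34.74 + 1.55q = 108.81 - 3.42q → q* = 14.9034.
The Pigouvian tax equals MEC at q*: 5.61 + 1.32×14.9034 = 25.2825.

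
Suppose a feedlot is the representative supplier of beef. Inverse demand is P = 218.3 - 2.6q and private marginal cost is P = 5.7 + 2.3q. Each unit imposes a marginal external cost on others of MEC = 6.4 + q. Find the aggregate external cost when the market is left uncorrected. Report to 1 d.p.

Market equilibrium (private): 5.7 + 2.3q = 218.3 - 2.6q → q_m = 43.3878.
Total external cost = ∫₀^{q_m} (6.4 + 1.0q) dq = 6.4×43.3878 + ½×1.0×43.3878² = 1218.9325.

1218.9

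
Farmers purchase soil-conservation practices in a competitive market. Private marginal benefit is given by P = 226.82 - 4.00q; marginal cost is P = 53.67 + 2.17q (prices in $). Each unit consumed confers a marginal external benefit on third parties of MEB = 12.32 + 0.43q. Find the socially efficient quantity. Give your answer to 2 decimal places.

q* = 32.31

Social marginal benefit = demand + MEB = 239.14 - 3.57q.
Set SMB = MC: 239.14 - 3.57q = 53.67 + 2.17q → q* = 32.3118.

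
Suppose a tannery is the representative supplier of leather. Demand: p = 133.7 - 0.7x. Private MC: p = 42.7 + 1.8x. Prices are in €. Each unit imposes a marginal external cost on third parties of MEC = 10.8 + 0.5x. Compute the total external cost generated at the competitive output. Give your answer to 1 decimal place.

€724.4

Market equilibrium (private): 42.7 + 1.8x = 133.7 - 0.7x → x_m = 36.4000.
Total external cost = ∫₀^{x_m} (10.8 + 0.5x) dx = 10.8×36.4000 + ½×0.5×36.4000² = 724.3600.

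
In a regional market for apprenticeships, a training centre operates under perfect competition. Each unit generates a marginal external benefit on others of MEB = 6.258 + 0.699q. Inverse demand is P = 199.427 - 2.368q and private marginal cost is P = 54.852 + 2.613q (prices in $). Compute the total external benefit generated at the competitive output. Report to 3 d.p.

$476.083

Market equilibrium (private): 54.852 + 2.613q = 199.427 - 2.368q → q_m = 29.0253.
Total external benefit = ∫₀^{q_m} (6.258 + 0.699q) dq = 6.258×29.0253 + ½×0.699×29.0253² = 476.0829.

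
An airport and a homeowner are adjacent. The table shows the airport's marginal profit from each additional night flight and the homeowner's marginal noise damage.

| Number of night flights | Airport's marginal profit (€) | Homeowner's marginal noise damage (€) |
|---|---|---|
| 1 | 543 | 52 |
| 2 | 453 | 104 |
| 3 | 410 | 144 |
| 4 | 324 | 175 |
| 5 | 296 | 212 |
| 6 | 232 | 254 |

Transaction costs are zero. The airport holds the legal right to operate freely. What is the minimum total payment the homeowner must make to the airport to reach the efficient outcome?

€232

Left alone the airport would choose level 6 (marginal profit stays positive).
Efficient level: k* = 5 (marginal profit ≥ marginal noise damage through 5).
The homeowner must at least cover the airport's forgone profit from cutting 6→5: 232 = 232.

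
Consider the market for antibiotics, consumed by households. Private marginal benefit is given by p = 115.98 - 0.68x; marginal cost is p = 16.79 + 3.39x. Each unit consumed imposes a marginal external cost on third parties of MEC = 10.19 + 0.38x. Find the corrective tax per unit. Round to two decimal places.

tax = 17.79 per unit

Social marginal benefit = demand − MEC = 105.79 - 1.06x.
Set SMB = MC: 105.79 - 1.06x = 16.79 + 3.39x → x* = 20.0000.
The Pigouvian tax equals MEC at x*: 10.19 + 0.38×20.0000 = 17.7900.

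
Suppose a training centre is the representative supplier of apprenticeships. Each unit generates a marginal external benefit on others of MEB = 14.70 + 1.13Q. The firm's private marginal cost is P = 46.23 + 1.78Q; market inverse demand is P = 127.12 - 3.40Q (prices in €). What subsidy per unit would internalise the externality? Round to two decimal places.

Social marginal cost = private MC − MEB = 31.53 + 0.65Q.
Set SMC = demand: 31.53 + 0.65Q = 127.12 - 3.40Q → Q* = 23.6025.
The Pigouvian subsidy equals MEB at Q*: 14.70 + 1.13×23.6025 = 41.3708.

subsidy = €41.37 per unit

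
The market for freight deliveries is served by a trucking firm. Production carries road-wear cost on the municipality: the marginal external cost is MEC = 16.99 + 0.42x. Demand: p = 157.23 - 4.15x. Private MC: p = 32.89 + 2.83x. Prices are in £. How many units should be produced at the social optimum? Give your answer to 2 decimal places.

x* = 14.51

Social marginal cost = private MC + MEC = 49.88 + 3.25x.
Set SMC = demand: 49.88 + 3.25x = 157.23 - 4.15x → x* = 14.5068.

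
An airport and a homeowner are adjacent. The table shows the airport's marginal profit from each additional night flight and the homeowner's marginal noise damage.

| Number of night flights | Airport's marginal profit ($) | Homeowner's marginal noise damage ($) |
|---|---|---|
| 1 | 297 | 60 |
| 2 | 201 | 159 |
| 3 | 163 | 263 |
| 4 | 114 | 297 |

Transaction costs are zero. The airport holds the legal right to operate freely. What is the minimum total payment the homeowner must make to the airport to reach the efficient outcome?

Left alone the airport would choose level 4 (marginal profit stays positive).
Efficient level: k* = 2 (marginal profit ≥ marginal noise damage through 2).
The homeowner must at least cover the airport's forgone profit from cutting 4→2: 163 + 114 = 277.

$277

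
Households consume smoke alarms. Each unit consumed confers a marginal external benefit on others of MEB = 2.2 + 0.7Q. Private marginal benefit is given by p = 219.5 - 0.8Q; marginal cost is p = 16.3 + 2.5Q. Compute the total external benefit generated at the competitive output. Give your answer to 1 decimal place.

Market equilibrium (private): 16.3 + 2.5Q = 219.5 - 0.8Q → Q_m = 61.5758.
Total external benefit = ∫₀^{Q_m} (2.2 + 0.7Q) dQ = 2.2×61.5758 + ½×0.7×61.5758² = 1462.5195.

1462.5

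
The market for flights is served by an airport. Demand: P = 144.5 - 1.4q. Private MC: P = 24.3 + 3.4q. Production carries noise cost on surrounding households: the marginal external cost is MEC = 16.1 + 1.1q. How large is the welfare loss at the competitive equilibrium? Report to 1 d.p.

DWL = 161.4

Market equilibrium (private): 24.3 + 3.4q = 144.5 - 1.4q → q_m = 25.0417.
Social marginal cost = private MC + MEC = 40.4 + 4.5q.
Set SMC = demand: 40.4 + 4.5q = 144.5 - 1.4q → q* = 17.6441.
The welfare-loss triangle has base |q_m − q*| and height MEC(q_m) (the vertical gap between SMC and demand is zero at q* and MEC at q_m).
DWL = ½ × 7.3976 × 43.6458 = 161.4371.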